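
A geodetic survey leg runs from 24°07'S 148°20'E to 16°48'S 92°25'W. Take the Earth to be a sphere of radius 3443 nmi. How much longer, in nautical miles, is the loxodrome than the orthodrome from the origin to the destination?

233 nmi

Great circle: cos σ = sin φ₁ sin φ₂ + cos φ₁ cos φ₂ cos Δλ,  σ = 1.8848 rad → d_gc = 6489.3 nmi
Rhumb line: Δψ = +0.1364, q = Δφ/Δψ = 0.9361, d_rh = R√(Δφ²+q²Δλ²) = 6722.5 nmi
Excess = 6722.5 − 6489.3 = 233.2 ≈ 233 nmi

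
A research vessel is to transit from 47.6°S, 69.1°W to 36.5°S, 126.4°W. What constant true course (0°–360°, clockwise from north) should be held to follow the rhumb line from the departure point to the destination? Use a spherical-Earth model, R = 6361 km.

Meridional parts: M(φ₁)=-0.9471, M(φ₂)=-0.6851 → ΔM = +0.2620;  Δλ = -1.0001 rad
tan C = Δλ / ΔM = -3.8174 → C = 284.68°

284.7°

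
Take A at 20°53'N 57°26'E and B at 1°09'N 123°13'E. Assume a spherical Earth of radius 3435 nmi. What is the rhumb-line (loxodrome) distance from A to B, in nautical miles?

4028 nmi

Δψ = ln[tan(π/4+φ₂/2)/tan(π/4+φ₁/2)] = -0.3528;  Δφ = -0.3444 rad,  Δλ = +1.1481 rad
q = Δφ/Δψ = 0.9763
d = R·√(Δφ² + q²Δλ²) = 3435·1.17268 = 4028 nmi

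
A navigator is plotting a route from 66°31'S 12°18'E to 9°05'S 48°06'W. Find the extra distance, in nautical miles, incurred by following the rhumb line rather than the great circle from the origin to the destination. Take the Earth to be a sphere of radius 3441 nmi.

Great circle: cos σ = sin φ₁ sin φ₂ + cos φ₁ cos φ₂ cos Δλ,  σ = 1.2248 rad → d_gc = 4214.5 nmi
Rhumb line: Δψ = +1.4117, q = Δφ/Δψ = 0.7100, d_rh = R√(Δφ²+q²Δλ²) = 4304.8 nmi
Excess = 4304.8 − 4214.5 = 90.3 ≈ 90 nmi

90 nmi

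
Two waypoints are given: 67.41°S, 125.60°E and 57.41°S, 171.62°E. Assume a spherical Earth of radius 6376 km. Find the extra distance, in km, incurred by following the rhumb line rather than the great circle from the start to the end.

55 km

Great circle: cos σ = sin φ₁ sin φ₂ + cos φ₁ cos φ₂ cos Δλ,  σ = 0.3987 rad → d_gc = 2541.9 km
Rhumb line: Δψ = +0.3809, q = Δφ/Δψ = 0.4582, d_rh = R√(Δφ²+q²Δλ²) = 2597.1 km
Excess = 2597.1 − 2541.9 = 55.2 ≈ 55 km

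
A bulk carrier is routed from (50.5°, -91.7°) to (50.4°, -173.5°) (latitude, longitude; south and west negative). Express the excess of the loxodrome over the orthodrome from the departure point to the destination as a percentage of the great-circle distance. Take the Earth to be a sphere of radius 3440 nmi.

5.7%

Great circle: σ = 0.8601 rad → d_gc = Rσ = 2958.7 nmi
Rhumb: Δφ = -0.0017, Δλ = -1.4277, Δψ = -0.0027, q = Δφ/Δψ = 0.6368 → d_rh = R√(Δφ²+q²Δλ²) = 3127.2 nmi
Excess = (3127.2 − 2958.7) / 2958.7 = 168.5 / 2958.7 = 5.70% ≈ 5.7%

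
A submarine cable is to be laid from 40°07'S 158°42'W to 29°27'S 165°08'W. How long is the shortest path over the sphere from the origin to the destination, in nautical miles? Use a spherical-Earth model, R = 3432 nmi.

713 nmi

cos σ = sin φ₁ sin φ₂ + cos φ₁ cos φ₂ cos Δλ
      = sin(-40.12°)sin(-29.45°) + cos(-40.12°)cos(-29.45°)cos(-6.43°) = 0.9785
σ = 11.895° → d = Rσ = 3432·0.20761 = 713 nmi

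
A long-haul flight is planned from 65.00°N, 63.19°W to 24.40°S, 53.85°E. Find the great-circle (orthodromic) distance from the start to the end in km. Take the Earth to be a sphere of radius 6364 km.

Haversine: a = sin²(Δφ/2)+cos φ₁ cos φ₂ sin²(Δλ/2) = 0.77468;  σ = 2·atan2(√a,√(1−a))
σ = 123.324° → d = Rσ = 6364·2.15240 = 13698 km

13698 km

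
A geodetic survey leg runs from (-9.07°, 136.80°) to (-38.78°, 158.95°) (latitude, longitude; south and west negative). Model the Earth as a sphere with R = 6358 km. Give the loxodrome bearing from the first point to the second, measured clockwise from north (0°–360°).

Meridional parts: M(φ₁)=-0.1590, M(φ₂)=-0.7354 → ΔM = -0.5764;  Δλ = +0.3866 rad
tan C = Δλ / ΔM = -0.6707 → C = 146.15°

146.1°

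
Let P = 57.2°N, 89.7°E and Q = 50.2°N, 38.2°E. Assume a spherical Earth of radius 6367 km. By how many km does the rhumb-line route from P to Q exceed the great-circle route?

77 km

Great circle: cos σ = sin φ₁ sin φ₂ + cos φ₁ cos φ₂ cos Δλ,  σ = 0.5323 rad → d_gc = 3389.03 km
Rhumb line: Δψ = -0.2070, q = Δφ/Δψ = 0.5903, d_rh = R√(Δφ²+q²Δλ²) = 3466.52 km
Excess = 3466.52 − 3389.03 = 77.49 ≈ 77 km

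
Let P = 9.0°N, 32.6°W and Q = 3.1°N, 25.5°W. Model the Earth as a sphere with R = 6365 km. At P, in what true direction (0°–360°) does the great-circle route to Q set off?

N = sin Δλ·cos φ₂ = +0.1234;  D = cos φ₁ sin φ₂ − sin φ₁ cos φ₂ cos Δλ = -0.1016
initial course = atan2(N, D) = 129.46°

129.5°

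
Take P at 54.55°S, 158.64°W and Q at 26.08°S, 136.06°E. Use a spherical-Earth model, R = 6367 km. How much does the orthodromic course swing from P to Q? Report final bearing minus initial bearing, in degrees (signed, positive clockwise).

Initial bearing θ₁ = atan2(sin Δλ cos φ₂, cos φ₁ sin φ₂ − sin φ₁ cos φ₂ cos Δλ) = 273.56°
Final bearing θ₂ = (initial bearing from the destination back to the start) + 180° = 319.87°
Δθ = θ₂ − θ₁ = +46.3°

+46.3°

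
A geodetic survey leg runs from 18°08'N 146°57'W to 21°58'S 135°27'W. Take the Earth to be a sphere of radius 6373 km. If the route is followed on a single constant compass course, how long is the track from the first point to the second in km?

Δψ = ln[tan(π/4+φ₂/2)/tan(π/4+φ₁/2)] = -0.7150;  Δφ = -0.6999 rad,  Δλ = +0.2007 rad
q = Δφ/Δψ = 0.9788
d = R·√(Δφ² + q²Δλ²) = 6373·0.72693 = 4633 km

4633 km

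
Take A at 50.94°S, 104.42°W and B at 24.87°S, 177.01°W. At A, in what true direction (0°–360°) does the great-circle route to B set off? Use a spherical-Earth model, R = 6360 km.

N = sin Δλ·cos φ₂ = -0.8657;  D = cos φ₁ sin φ₂ − sin φ₁ cos φ₂ cos Δλ = -0.0542
initial course = atan2(N, D) = 266.42°

266.4°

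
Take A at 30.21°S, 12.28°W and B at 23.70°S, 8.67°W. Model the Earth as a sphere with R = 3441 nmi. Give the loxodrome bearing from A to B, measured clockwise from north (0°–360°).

Meridional parts: M(φ₁)=-0.5535, M(φ₂)=-0.4260 → ΔM = +0.1276;  Δλ = +0.0630 rad
tan C = Δλ / ΔM = +0.4939 → C = 26.28°

26.3°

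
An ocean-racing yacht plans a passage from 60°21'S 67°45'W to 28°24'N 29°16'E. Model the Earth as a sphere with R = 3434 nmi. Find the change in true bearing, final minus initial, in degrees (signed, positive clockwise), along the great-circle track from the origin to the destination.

-47.1°

Initial bearing θ₁ = atan2(sin Δλ cos φ₂, cos φ₁ sin φ₂ − sin φ₁ cos φ₂ cos Δλ) = 80.77°
Final bearing θ₂ = (initial bearing from the destination back to the start) + 180° = 33.72°
Δθ = θ₂ − θ₁ = -47.1°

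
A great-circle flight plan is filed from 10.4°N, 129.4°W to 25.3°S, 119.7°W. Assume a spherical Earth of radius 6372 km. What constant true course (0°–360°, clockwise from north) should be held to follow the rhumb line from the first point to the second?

Meridional parts: M(φ₁)=+0.1825, M(φ₂)=-0.4567 → ΔM = -0.6392;  Δλ = +0.1693 rad
tan C = Δλ / ΔM = -0.2649 → C = 165.16°

165.2°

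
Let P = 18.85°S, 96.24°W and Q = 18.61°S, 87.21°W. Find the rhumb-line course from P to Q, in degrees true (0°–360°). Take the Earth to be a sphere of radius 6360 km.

Δψ = ln[tan(π/4+φ₂/2)/tan(π/4+φ₁/2)] = +0.0044
Δλ = +0.1576 rad (taken the short way round)
course = atan2(Δλ, Δψ) = 88.39°

88.4°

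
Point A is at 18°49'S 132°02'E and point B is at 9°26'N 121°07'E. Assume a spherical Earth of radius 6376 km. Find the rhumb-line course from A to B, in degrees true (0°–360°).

339.1°

Δψ = ln[tan(π/4+φ₂/2)/tan(π/4+φ₁/2)] = +0.4999
Δλ = -0.1905 rad (taken the short way round)
course = atan2(Δλ, Δψ) = 339.14°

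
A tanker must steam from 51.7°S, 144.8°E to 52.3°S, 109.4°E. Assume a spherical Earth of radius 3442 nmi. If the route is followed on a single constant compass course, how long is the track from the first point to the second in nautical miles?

Δψ = ln[tan(π/4+φ₂/2)/tan(π/4+φ₁/2)] = -0.0170;  Δφ = -0.0105 rad,  Δλ = -0.6178 rad
q = Δφ/Δψ = 0.6156
d = R·√(Δφ² + q²Δλ²) = 3442·0.38052 = 1310 nmi

1310 nmi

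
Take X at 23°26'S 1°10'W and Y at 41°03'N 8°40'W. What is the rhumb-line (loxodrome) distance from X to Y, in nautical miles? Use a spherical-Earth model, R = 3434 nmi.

Rhumb course C = atan2(Δλ, Δψ) with Δψ = ln[tan(π/4+φ₂/2)/tan(π/4+φ₁/2)] = +1.2079, Δλ = -0.1309 → C = 353.82°
d = R·|Δφ| / |cos C| = 3434·1.12545 / 0.99418 = 3887 nmi

3887 nmi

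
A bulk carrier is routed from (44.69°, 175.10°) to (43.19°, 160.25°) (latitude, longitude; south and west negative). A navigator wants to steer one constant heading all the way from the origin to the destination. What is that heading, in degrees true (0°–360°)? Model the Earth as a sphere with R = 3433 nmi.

Meridional parts: M(φ₁)=+0.8737, M(φ₂)=+0.8374 → ΔM = -0.0364;  Δλ = -0.2592 rad
tan C = Δλ / ΔM = +7.1281 → C = 262.01°

262.0°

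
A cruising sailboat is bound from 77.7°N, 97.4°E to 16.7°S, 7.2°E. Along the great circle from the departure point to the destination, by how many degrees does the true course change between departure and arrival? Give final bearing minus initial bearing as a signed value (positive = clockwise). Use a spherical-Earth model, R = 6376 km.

-73.7°

At departure: θ₁ = atan2(sin Δλ cos φ₂, cos φ₁ sin φ₂ − sin φ₁ cos φ₂ cos Δλ) = 266.54°
At arrival: θ₂ = atan2(sin Δλ cos φ₁, −cos φ₂ sin φ₁ + sin φ₂ cos φ₁ cos Δλ) = 192.83°
Δθ = θ₂ − θ₁ = -73.7°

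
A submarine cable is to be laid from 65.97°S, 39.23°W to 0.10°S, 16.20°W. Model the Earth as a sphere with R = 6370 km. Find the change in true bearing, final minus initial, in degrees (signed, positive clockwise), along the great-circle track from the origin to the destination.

-15.1°

Initial bearing θ₁ = atan2(sin Δλ cos φ₂, cos φ₁ sin φ₂ − sin φ₁ cos φ₂ cos Δλ) = 24.98°
Final bearing θ₂ = (initial bearing from the destination back to the start) + 180° = 9.90°
Δθ = θ₂ − θ₁ = -15.1°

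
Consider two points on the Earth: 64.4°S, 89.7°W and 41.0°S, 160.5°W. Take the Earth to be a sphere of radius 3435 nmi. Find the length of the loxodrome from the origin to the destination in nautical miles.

Rhumb course C = atan2(Δλ, Δψ) with Δψ = ln[tan(π/4+φ₂/2)/tan(π/4+φ₁/2)] = +0.6961, Δλ = -1.2357 → C = 299.39°
d = R·|Δφ| / |cos C| = 3435·0.40841 / 0.49080 = 2858 nmi

2858 nmi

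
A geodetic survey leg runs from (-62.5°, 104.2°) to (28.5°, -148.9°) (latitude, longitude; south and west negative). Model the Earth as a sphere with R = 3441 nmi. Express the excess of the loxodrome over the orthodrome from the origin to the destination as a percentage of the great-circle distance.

Great circle: σ = 2.1427 rad → d_gc = Rσ = 7372.9 nmi
Rhumb: Δφ = +1.5882, Δλ = +1.8658, Δψ = +1.9270, q = Δφ/Δψ = 0.8242 → d_rh = R√(Δφ²+q²Δλ²) = 7607.0 nmi
Excess = (7607.0 − 7372.9) / 7372.9 = 234.1 / 7372.9 = 3.18% ≈ 3.2%

3.2%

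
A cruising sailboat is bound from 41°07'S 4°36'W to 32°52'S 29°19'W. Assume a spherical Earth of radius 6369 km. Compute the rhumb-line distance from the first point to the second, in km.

Δψ = ln[tan(π/4+φ₂/2)/tan(π/4+φ₁/2)] = +0.1806;  Δφ = +0.1440 rad,  Δλ = -0.4314 rad
q = Δφ/Δψ = 0.7972
d = R·√(Δφ² + q²Δλ²) = 6369·0.37285 = 2375 km

2375 km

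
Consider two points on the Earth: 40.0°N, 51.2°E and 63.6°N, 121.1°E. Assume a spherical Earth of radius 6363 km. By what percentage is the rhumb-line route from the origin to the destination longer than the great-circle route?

Great circle: σ = 0.8054 rad → d_gc = Rσ = 5124.9 km
Rhumb: Δφ = +0.4119, Δλ = +1.2200, Δψ = +0.6872, q = Δφ/Δψ = 0.5994 → d_rh = R√(Δφ²+q²Δλ²) = 5340.4 km
Excess = (5340.4 − 5124.9) / 5124.9 = 215.5 / 5124.9 = 4.20% ≈ 4.2%

4.2%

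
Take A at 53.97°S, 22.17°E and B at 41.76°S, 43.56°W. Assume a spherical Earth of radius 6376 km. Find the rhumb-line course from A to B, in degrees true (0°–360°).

Δψ = ln[tan(π/4+φ₂/2)/tan(π/4+φ₁/2)] = +0.3197
Δλ = -1.1472 rad (taken the short way round)
course = atan2(Δλ, Δψ) = 285.57°

285.6°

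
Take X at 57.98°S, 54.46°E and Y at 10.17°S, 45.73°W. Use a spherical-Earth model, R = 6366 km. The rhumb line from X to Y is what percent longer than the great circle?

Great circle: σ = 1.5134 rad → d_gc = Rσ = 9634.2 km
Rhumb: Δφ = +0.8344, Δλ = -1.7486, Δψ = +1.0701, q = Δφ/Δψ = 0.7798 → d_rh = R√(Δφ²+q²Δλ²) = 10177.1 km
Excess = (10177.1 − 9634.2) / 9634.2 = 542.9 / 9634.2 = 5.64% ≈ 5.6%

5.6%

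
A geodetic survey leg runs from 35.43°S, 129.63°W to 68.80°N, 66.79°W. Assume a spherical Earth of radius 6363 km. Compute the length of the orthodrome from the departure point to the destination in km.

cos σ = sin φ₁ sin φ₂ + cos φ₁ cos φ₂ cos Δλ
      = sin(-35.43°)sin(68.80°) + cos(-35.43°)cos(68.80°)cos(62.84°) = -0.4060
σ = 113.952° → d = Rσ = 6363·1.98884 = 12655 km

12655 km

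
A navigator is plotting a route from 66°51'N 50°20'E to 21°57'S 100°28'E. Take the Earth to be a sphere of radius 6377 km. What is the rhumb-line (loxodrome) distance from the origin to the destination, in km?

Rhumb course C = atan2(Δλ, Δψ) with Δψ = ln[tan(π/4+φ₂/2)/tan(π/4+φ₁/2)] = -1.9785, Δλ = +0.8750 → C = 156.14°
d = R·|Δφ| / |cos C| = 6377·1.54985 / 0.91455 = 10807 km

10807 km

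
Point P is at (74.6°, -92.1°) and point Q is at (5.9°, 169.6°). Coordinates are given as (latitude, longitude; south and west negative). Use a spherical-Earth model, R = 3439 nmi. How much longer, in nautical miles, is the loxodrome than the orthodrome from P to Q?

Great circle: cos σ = sin φ₁ sin φ₂ + cos φ₁ cos φ₂ cos Δλ,  σ = 1.5098 rad → d_gc = 5192.16 nmi
Rhumb line: Δψ = -1.8978, q = Δφ/Δψ = 0.6318, d_rh = R√(Δφ²+q²Δλ²) = 5558.72 nmi
Excess = 5558.72 − 5192.16 = 366.56 ≈ 367 nmi

367 nmi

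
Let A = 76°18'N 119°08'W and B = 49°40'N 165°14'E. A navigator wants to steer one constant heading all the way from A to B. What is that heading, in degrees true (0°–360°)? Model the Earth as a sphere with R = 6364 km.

229.7°

Δψ = ln[tan(π/4+φ₂/2)/tan(π/4+φ₁/2)] = -1.1175
Δλ = -1.3201 rad (taken the short way round)
course = atan2(Δλ, Δψ) = 229.75°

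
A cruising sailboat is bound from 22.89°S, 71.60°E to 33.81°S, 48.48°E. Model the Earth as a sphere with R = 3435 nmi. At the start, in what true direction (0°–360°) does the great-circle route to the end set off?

N = sin Δλ·cos φ₂ = -0.3263;  D = cos φ₁ sin φ₂ − sin φ₁ cos φ₂ cos Δλ = -0.2154
initial course = atan2(N, D) = 236.57°

236.6°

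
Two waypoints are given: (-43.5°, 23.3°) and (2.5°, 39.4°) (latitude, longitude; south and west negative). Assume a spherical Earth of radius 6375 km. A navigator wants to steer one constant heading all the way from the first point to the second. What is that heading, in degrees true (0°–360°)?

17.6°

Δψ = ln[tan(π/4+φ₂/2)/tan(π/4+φ₁/2)] = +0.8885
Δλ = +0.2810 rad (taken the short way round)
course = atan2(Δλ, Δψ) = 17.55°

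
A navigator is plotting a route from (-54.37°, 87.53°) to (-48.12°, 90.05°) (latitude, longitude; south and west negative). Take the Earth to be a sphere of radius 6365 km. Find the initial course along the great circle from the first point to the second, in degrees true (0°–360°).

N = sin Δλ·cos φ₂ = +0.0294;  D = cos φ₁ sin φ₂ − sin φ₁ cos φ₂ cos Δλ = +0.1083
initial course = atan2(N, D) = 15.16°

15.2°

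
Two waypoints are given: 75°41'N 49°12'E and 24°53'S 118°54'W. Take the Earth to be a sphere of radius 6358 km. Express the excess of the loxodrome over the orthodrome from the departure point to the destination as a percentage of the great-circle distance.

Great circle: σ = 2.2488 rad → d_gc = Rσ = 14297.6 km
Rhumb: Δφ = -1.7552, Δλ = -2.9339, Δψ = -2.5234, q = Δφ/Δψ = 0.6956 → d_rh = R√(Δφ²+q²Δλ²) = 17114.3 km
Excess = (17114.3 − 14297.6) / 14297.6 = 2816.7 / 14297.6 = 19.70% ≈ 19.7%

19.7%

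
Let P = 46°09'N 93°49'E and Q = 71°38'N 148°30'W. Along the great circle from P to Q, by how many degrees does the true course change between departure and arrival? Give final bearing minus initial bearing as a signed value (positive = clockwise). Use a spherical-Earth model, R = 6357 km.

+110.9°

At departure: θ₁ = atan2(sin Δλ cos φ₂, cos φ₁ sin φ₂ − sin φ₁ cos φ₂ cos Δλ) = 20.09°
At arrival: θ₂ = atan2(sin Δλ cos φ₁, −cos φ₂ sin φ₁ + sin φ₂ cos φ₁ cos Δλ) = 130.97°
Δθ = θ₂ − θ₁ = +110.9°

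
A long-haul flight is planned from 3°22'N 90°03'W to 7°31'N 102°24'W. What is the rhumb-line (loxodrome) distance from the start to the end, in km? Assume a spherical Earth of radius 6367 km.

Rhumb course C = atan2(Δλ, Δψ) with Δψ = ln[tan(π/4+φ₂/2)/tan(π/4+φ₁/2)] = +0.0728, Δλ = -0.2155 → C = 288.66°
d = R·|Δφ| / |cos C| = 6367·0.07243 / 0.31989 = 1442 km

1442 km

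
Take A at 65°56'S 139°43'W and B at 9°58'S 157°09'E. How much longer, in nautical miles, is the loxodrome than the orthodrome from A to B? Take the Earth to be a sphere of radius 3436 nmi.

Great circle: cos σ = sin φ₁ sin φ₂ + cos φ₁ cos φ₂ cos Δλ,  σ = 1.2244 rad → d_gc = 4206.9 nmi
Rhumb line: Δψ = +1.3709, q = Δφ/Δψ = 0.7125, d_rh = R√(Δφ²+q²Δλ²) = 4306.1 nmi
Excess = 4306.1 − 4206.9 = 99.2 ≈ 99 nmi

99 nmi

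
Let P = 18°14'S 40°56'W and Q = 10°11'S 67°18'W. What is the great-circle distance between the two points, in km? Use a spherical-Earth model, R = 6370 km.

2975 km

Haversine: a = sin²(Δφ/2)+cos φ₁ cos φ₂ sin²(Δλ/2) = 0.05355;  σ = 2·atan2(√a,√(1−a))
σ = 26.761° → d = Rσ = 6370·0.46706 = 2975 km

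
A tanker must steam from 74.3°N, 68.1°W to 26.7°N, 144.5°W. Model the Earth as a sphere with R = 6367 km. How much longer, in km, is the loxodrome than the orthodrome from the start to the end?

337 km

Great circle: cos σ = sin φ₁ sin φ₂ + cos φ₁ cos φ₂ cos Δλ,  σ = 1.0594 rad → d_gc = 6745.2 km
Rhumb line: Δψ = -1.4976, q = Δφ/Δψ = 0.5547, d_rh = R√(Δφ²+q²Δλ²) = 7082.5 km
Excess = 7082.5 − 6745.2 = 337.3 ≈ 337 km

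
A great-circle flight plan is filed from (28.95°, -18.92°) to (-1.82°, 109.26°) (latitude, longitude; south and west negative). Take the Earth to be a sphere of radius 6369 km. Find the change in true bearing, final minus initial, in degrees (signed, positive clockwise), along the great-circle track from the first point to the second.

+53.2°

At departure: θ₁ = atan2(sin Δλ cos φ₂, cos φ₁ sin φ₂ − sin φ₁ cos φ₂ cos Δλ) = 70.95°
At arrival: θ₂ = atan2(sin Δλ cos φ₁, −cos φ₂ sin φ₁ + sin φ₂ cos φ₁ cos Δλ) = 124.15°
Δθ = θ₂ − θ₁ = +53.2°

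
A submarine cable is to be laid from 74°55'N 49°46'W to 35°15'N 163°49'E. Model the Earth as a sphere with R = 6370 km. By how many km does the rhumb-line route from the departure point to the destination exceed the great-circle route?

Great circle: cos σ = sin φ₁ sin φ₂ + cos φ₁ cos φ₂ cos Δλ,  σ = 1.1808 rad → d_gc = 7521.4 km
Rhumb line: Δψ = -1.3638, q = Δφ/Δψ = 0.5076, d_rh = R√(Δφ²+q²Δλ²) = 9366.5 km
Excess = 9366.5 − 7521.4 = 1845.1 ≈ 1845 km

1845 km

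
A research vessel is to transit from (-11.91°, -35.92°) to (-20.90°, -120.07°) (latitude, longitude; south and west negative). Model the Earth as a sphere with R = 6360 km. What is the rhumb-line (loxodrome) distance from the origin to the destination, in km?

9005 km

Rhumb course C = atan2(Δλ, Δψ) with Δψ = ln[tan(π/4+φ₂/2)/tan(π/4+φ₁/2)] = -0.1638, Δλ = -1.4687 → C = 263.64°
d = R·|Δφ| / |cos C| = 6360·0.15691 / 0.11081 = 9005 km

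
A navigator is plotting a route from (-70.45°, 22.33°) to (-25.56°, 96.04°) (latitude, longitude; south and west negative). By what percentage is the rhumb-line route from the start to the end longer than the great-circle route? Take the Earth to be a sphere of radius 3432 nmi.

Great circle: σ = 1.0573 rad → d_gc = Rσ = 3628.5 nmi
Rhumb: Δφ = +0.7835, Δλ = +1.2865, Δψ = +1.2969, q = Δφ/Δψ = 0.6041 → d_rh = R√(Δφ²+q²Δλ²) = 3787.4 nmi
Excess = (3787.4 − 3628.5) / 3628.5 = 158.9 / 3628.5 = 4.38% ≈ 4.4%

4.4%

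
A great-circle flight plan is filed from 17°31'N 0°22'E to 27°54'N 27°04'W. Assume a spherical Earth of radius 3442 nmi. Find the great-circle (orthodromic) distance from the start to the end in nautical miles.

1638 nmi

cos σ = sin φ₁ sin φ₂ + cos φ₁ cos φ₂ cos Δλ
      = sin(17.52°)sin(27.90°) + cos(17.52°)cos(27.90°)cos(-27.43°) = 0.8889
σ = 27.271° → d = Rσ = 3442·0.47597 = 1638 nmi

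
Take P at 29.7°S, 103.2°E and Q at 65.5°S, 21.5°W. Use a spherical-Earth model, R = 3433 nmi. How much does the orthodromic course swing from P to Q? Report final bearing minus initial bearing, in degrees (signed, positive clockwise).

Initial bearing θ₁ = atan2(sin Δλ cos φ₂, cos φ₁ sin φ₂ − sin φ₁ cos φ₂ cos Δλ) = 200.59°
Final bearing θ₂ = (initial bearing from the destination back to the start) + 180° = 312.55°
Δθ = θ₂ − θ₁ = +112.0°

+112.0°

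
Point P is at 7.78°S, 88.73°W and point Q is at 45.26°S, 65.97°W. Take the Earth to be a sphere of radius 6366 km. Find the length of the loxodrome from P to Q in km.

Δψ = ln[tan(π/4+φ₂/2)/tan(π/4+φ₁/2)] = -0.7516;  Δφ = -0.6541 rad,  Δλ = +0.3972 rad
q = Δφ/Δψ = 0.8703
d = R·√(Δφ² + q²Δλ²) = 6366·0.73989 = 4710 km

4710 km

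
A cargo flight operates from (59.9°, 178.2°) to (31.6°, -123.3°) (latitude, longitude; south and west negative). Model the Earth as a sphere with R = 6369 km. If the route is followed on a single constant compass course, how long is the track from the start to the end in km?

Rhumb course C = atan2(Δλ, Δψ) with Δψ = ln[tan(π/4+φ₂/2)/tan(π/4+φ₁/2)] = -0.7317, Δλ = +1.0210 → C = 125.63°
d = R·|Δφ| / |cos C| = 6369·0.49393 / 0.58248 = 5401 km

5401 km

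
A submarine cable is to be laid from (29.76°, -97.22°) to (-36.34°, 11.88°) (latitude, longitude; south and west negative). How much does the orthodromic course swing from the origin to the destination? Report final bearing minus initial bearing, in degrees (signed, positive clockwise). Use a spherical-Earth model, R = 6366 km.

-11.0°

Initial bearing θ₁ = atan2(sin Δλ cos φ₂, cos φ₁ sin φ₂ − sin φ₁ cos φ₂ cos Δλ) = 116.75°
Final bearing θ₂ = (initial bearing from the destination back to the start) + 180° = 105.76°
Δθ = θ₂ − θ₁ = -11.0°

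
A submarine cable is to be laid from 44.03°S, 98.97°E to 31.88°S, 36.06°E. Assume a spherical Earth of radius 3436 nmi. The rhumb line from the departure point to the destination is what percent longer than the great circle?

2.1%

Great circle: σ = 0.8696 rad → d_gc = Rσ = 2988.1 nmi
Rhumb: Δφ = +0.2121, Δλ = -1.0980, Δψ = +0.2701, q = Δφ/Δψ = 0.7852 → d_rh = R√(Δφ²+q²Δλ²) = 3050.6 nmi
Excess = (3050.6 − 2988.1) / 2988.1 = 62.5 / 2988.1 = 2.09% ≈ 2.1%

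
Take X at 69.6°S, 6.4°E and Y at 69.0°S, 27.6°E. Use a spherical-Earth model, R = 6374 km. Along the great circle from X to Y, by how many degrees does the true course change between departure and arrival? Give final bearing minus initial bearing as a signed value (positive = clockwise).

At departure: θ₁ = atan2(sin Δλ cos φ₂, cos φ₁ sin φ₂ − sin φ₁ cos φ₂ cos Δλ) = 95.40°
At arrival: θ₂ = atan2(sin Δλ cos φ₁, −cos φ₂ sin φ₁ + sin φ₂ cos φ₁ cos Δλ) = 75.54°
Δθ = θ₂ − θ₁ = -19.9°

-19.9°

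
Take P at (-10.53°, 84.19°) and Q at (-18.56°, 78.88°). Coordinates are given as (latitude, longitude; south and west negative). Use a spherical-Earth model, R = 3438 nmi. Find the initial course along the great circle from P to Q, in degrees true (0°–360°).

212.0°

N = sin Δλ·cos φ₂ = -0.0877;  D = cos φ₁ sin φ₂ − sin φ₁ cos φ₂ cos Δλ = -0.1404
initial course = atan2(N, D) = 211.99°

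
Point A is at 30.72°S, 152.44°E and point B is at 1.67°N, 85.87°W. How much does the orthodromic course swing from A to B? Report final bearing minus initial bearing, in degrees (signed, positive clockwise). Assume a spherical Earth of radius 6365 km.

-50.2°

At departure: θ₁ = atan2(sin Δλ cos φ₂, cos φ₁ sin φ₂ − sin φ₁ cos φ₂ cos Δλ) = 105.96°
At arrival: θ₂ = atan2(sin Δλ cos φ₁, −cos φ₂ sin φ₁ + sin φ₂ cos φ₁ cos Δλ) = 55.78°
Δθ = θ₂ − θ₁ = -50.2°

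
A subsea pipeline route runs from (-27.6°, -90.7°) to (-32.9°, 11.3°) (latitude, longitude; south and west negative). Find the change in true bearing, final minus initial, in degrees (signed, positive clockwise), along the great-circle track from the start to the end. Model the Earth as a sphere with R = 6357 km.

At departure: θ₁ = atan2(sin Δλ cos φ₂, cos φ₁ sin φ₂ − sin φ₁ cos φ₂ cos Δλ) = 124.40°
At arrival: θ₂ = atan2(sin Δλ cos φ₁, −cos φ₂ sin φ₁ + sin φ₂ cos φ₁ cos Δλ) = 60.57°
Δθ = θ₂ − θ₁ = -63.8°

-63.8°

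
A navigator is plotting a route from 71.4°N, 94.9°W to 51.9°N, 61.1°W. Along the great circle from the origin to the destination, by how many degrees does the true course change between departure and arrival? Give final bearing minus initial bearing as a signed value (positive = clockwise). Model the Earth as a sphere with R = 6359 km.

At departure: θ₁ = atan2(sin Δλ cos φ₂, cos φ₁ sin φ₂ − sin φ₁ cos φ₂ cos Δλ) = 124.39°
At arrival: θ₂ = atan2(sin Δλ cos φ₁, −cos φ₂ sin φ₁ + sin φ₂ cos φ₁ cos Δλ) = 154.75°
Δθ = θ₂ − θ₁ = +30.4°

+30.4°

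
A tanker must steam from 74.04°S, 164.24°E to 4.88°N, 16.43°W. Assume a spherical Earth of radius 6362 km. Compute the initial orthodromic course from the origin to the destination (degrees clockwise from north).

θ = atan2( sin Δλ·cos φ₂ ,  cos φ₁ sin φ₂ − sin φ₁ cos φ₂ cos Δλ )
  = atan2(+0.0117, -0.9345) = 179.29°

179.3°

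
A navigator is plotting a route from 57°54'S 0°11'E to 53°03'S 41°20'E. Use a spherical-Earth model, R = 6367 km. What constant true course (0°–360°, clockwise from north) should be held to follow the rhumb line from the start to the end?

78.2°

Meridional parts: M(φ₁)=-1.2459, M(φ₂)=-1.0963 → ΔM = +0.1496;  Δλ = +0.7182 rad
tan C = Δλ / ΔM = +4.8012 → C = 78.23°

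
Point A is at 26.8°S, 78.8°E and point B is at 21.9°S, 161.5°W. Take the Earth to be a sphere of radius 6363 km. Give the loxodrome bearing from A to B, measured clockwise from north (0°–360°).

Meridional parts: M(φ₁)=-0.4858, M(φ₂)=-0.3919 → ΔM = +0.0939;  Δλ = +2.0892 rad
tan C = Δλ / ΔM = +22.2459 → C = 87.43°

87.4°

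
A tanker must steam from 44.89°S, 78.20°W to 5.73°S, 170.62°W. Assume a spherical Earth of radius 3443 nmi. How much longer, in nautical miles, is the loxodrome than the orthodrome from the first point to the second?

146 nmi

Great circle: cos σ = sin φ₁ sin φ₂ + cos φ₁ cos φ₂ cos Δλ,  σ = 1.5301 rad → d_gc = 5268.1 nmi
Rhumb line: Δψ = +0.7785, q = Δφ/Δψ = 0.8779, d_rh = R√(Δφ²+q²Δλ²) = 5414.0 nmi
Excess = 5414.0 − 5268.1 = 145.9 ≈ 146 nmi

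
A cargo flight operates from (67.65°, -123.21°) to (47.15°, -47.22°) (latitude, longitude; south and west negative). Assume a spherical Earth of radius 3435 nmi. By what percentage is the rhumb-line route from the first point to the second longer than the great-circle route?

5.7%

Great circle: σ = 0.7367 rad → d_gc = Rσ = 2530.7 nmi
Rhumb: Δφ = -0.3578, Δλ = +1.3263, Δψ = -0.6863, q = Δφ/Δψ = 0.5214 → d_rh = R√(Δφ²+q²Δλ²) = 2674.3 nmi
Excess = (2674.3 − 2530.7) / 2530.7 = 143.6 / 2530.7 = 5.67% ≈ 5.7%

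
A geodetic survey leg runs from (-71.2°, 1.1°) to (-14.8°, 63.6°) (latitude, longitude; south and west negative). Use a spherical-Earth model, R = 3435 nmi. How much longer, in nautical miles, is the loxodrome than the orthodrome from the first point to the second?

110 nmi

Great circle: cos σ = sin φ₁ sin φ₂ + cos φ₁ cos φ₂ cos Δλ,  σ = 1.1748 rad → d_gc = 4035.591 nmi
Rhumb line: Δψ = +1.5373, q = Δφ/Δψ = 0.6403, d_rh = R√(Δφ²+q²Δλ²) = 4146.088 nmi
Excess = 4146.088 − 4035.591 = 110.497 ≈ 110 nmi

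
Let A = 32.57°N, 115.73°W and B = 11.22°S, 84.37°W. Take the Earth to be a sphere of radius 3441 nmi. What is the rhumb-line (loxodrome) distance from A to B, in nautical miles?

3188 nmi

Rhumb course C = atan2(Δλ, Δψ) with Δψ = ln[tan(π/4+φ₂/2)/tan(π/4+φ₁/2)] = -0.7989, Δλ = +0.5473 → C = 145.58°
d = R·|Δφ| / |cos C| = 3441·0.76428 / 0.82496 = 3188 nmi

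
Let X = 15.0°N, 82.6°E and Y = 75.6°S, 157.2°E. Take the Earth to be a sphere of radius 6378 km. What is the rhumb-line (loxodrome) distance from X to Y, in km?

Δψ = ln[tan(π/4+φ₂/2)/tan(π/4+φ₁/2)] = -2.3337;  Δφ = -1.5813 rad,  Δλ = +1.3020 rad
q = Δφ/Δψ = 0.6776
d = R·√(Δφ² + q²Δλ²) = 6378·1.81072 = 11549 km

11549 km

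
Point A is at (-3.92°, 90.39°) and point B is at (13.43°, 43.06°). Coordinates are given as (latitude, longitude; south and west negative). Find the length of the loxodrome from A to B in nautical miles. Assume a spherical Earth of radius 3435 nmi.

3003 nmi

Δψ = ln[tan(π/4+φ₂/2)/tan(π/4+φ₁/2)] = +0.3050;  Δφ = +0.3028 rad,  Δλ = -0.8261 rad
q = Δφ/Δψ = 0.9927
d = R·√(Δφ² + q²Δλ²) = 3435·0.87415 = 3003 nmi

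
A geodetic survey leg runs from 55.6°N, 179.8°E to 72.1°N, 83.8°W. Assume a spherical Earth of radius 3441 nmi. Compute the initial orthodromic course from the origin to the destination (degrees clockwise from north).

θ = atan2( sin Δλ·cos φ₂ ,  cos φ₁ sin φ₂ − sin φ₁ cos φ₂ cos Δλ )
  = atan2(+0.3054, +0.5659) = 28.36°

28.4°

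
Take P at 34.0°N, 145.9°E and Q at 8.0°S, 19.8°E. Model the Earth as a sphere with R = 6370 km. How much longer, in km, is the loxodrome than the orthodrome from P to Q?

307 km

Great circle: cos σ = sin φ₁ sin φ₂ + cos φ₁ cos φ₂ cos Δλ,  σ = 2.1670 rad → d_gc = 13804.0 km
Rhumb line: Δψ = -0.7717, q = Δφ/Δψ = 0.9499, d_rh = R√(Δφ²+q²Δλ²) = 14111.4 km
Excess = 14111.4 − 13804.0 = 307.4 ≈ 307 km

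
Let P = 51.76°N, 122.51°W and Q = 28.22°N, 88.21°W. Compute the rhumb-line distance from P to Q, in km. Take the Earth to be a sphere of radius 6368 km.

3884 km

Rhumb course C = atan2(Δλ, Δψ) with Δψ = ln[tan(π/4+φ₂/2)/tan(π/4+φ₁/2)] = -0.5456, Δλ = +0.5986 → C = 132.35°
d = R·|Δφ| / |cos C| = 6368·0.41085 / 0.67362 = 3884 km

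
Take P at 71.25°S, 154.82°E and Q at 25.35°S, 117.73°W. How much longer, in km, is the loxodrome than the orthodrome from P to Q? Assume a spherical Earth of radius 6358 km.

466 km

Great circle: cos σ = sin φ₁ sin φ₂ + cos φ₁ cos φ₂ cos Δλ,  σ = 1.1392 rad → d_gc = 7242.8 km
Rhumb line: Δψ = +1.3436, q = Δφ/Δψ = 0.5962, d_rh = R√(Δφ²+q²Δλ²) = 7708.6 km
Excess = 7708.6 − 7242.8 = 465.8 ≈ 466 km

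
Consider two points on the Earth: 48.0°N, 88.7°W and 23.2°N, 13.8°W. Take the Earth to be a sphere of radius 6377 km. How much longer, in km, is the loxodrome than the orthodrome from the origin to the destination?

199 km

Great circle: cos σ = sin φ₁ sin φ₂ + cos φ₁ cos φ₂ cos Δλ,  σ = 1.1007 rad → d_gc = 7019.2 km
Rhumb line: Δψ = -0.5410, q = Δφ/Δψ = 0.8001, d_rh = R√(Δφ²+q²Δλ²) = 7218.2 km
Excess = 7218.2 − 7019.2 = 199.0 ≈ 199 km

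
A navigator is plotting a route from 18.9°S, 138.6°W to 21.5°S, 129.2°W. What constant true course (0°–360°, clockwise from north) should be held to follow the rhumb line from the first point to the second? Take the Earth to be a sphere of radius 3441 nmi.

106.4°

Meridional parts: M(φ₁)=-0.3360, M(φ₂)=-0.3844 → ΔM = -0.0484;  Δλ = +0.1641 rad
tan C = Δλ / ΔM = -3.3926 → C = 106.42°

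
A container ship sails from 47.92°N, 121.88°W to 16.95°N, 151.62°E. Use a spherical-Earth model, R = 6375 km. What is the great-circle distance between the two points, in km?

8367 km

Haversine: a = sin²(Δφ/2)+cos φ₁ cos φ₂ sin²(Δλ/2) = 0.37224;  σ = 2·atan2(√a,√(1−a))
σ = 75.196° → d = Rσ = 6375·1.31241 = 8367 km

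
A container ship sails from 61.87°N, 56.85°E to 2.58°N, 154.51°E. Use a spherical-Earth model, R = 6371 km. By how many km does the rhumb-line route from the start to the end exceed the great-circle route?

Great circle: cos σ = sin φ₁ sin φ₂ + cos φ₁ cos φ₂ cos Δλ,  σ = 1.5939 rad → d_gc = 10154.6 km
Rhumb line: Δψ = -1.3391, q = Δφ/Δψ = 0.7728, d_rh = R√(Δφ²+q²Δλ²) = 10671.6 km
Excess = 10671.6 − 10154.6 = 517.0 ≈ 517 km

517 km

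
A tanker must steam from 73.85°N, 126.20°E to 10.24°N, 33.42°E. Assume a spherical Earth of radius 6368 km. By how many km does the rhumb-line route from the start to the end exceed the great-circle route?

579 km

Great circle: cos σ = sin φ₁ sin φ₂ + cos φ₁ cos φ₂ cos Δλ,  σ = 1.4127 rad → d_gc = 8995.8 km
Rhumb line: Δψ = -1.7731, q = Δφ/Δψ = 0.6261, d_rh = R√(Δφ²+q²Δλ²) = 9574.4 km
Excess = 9574.4 − 8995.8 = 578.6 ≈ 579 km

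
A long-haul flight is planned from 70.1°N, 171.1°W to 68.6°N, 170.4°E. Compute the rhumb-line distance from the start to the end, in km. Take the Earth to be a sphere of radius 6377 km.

Rhumb course C = atan2(Δλ, Δψ) with Δψ = ln[tan(π/4+φ₂/2)/tan(π/4+φ₁/2)] = -0.0743, Δλ = -0.3229 → C = 257.05°
d = R·|Δφ| / |cos C| = 6377·0.02618 / 0.22416 = 745 km

745 km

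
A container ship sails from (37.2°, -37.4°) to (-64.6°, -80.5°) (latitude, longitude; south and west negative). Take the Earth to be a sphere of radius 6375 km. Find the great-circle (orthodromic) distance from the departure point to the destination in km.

11934 km

Haversine: a = sin²(Δφ/2)+cos φ₁ cos φ₂ sin²(Δλ/2) = 0.64834;  σ = 2·atan2(√a,√(1−a))
σ = 107.259° → d = Rσ = 6375·1.87202 = 11934 km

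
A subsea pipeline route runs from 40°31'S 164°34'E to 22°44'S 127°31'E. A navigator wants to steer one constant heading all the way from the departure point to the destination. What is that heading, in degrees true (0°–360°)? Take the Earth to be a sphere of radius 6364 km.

299.6°

Δψ = ln[tan(π/4+φ₂/2)/tan(π/4+φ₁/2)] = +0.3671
Δλ = -0.6466 rad (taken the short way round)
course = atan2(Δλ, Δψ) = 299.58°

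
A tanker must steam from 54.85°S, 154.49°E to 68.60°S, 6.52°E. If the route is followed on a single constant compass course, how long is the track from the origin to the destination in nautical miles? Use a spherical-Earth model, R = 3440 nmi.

4209 nmi

Δψ = ln[tan(π/4+φ₂/2)/tan(π/4+φ₁/2)] = -0.5166;  Δφ = -0.2400 rad,  Δλ = -2.5826 rad
q = Δφ/Δψ = 0.4646
d = R·√(Δφ² + q²Δλ²) = 3440·1.22352 = 4209 nmi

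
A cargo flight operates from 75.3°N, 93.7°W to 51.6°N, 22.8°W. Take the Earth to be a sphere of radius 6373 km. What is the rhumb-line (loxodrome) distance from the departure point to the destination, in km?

Rhumb course C = atan2(Δλ, Δψ) with Δψ = ln[tan(π/4+φ₂/2)/tan(π/4+φ₁/2)] = -0.9931, Δλ = +1.2374 → C = 128.75°
d = R·|Δφ| / |cos C| = 6373·0.41364 / 0.62592 = 4212 km

4212 km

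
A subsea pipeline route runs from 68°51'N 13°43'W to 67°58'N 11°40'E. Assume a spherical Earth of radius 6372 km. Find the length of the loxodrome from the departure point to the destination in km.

Δψ = ln[tan(π/4+φ₂/2)/tan(π/4+φ₁/2)] = -0.0419;  Δφ = -0.0154 rad,  Δλ = +0.4430 rad
q = Δφ/Δψ = 0.3679
d = R·√(Δφ² + q²Δλ²) = 6372·0.16373 = 1043 km

1043 km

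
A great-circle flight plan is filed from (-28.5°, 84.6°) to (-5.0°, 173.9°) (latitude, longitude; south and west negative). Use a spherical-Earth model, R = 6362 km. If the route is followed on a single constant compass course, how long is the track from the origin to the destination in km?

Δψ = ln[tan(π/4+φ₂/2)/tan(π/4+φ₁/2)] = +0.4319;  Δφ = +0.4102 rad,  Δλ = +1.5586 rad
q = Δφ/Δψ = 0.9496
d = R·√(Δφ² + q²Δλ²) = 6362·1.53581 = 9771 km

9771 km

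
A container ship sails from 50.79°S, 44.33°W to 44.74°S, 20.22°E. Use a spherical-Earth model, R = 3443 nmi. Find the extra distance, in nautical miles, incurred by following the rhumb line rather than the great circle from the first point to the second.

Great circle: cos σ = sin φ₁ sin φ₂ + cos φ₁ cos φ₂ cos Δλ,  σ = 0.7402 rad → d_gc = 2548.4 nmi
Rhumb line: Δψ = +0.1573, q = Δφ/Δψ = 0.6711, d_rh = R√(Δφ²+q²Δλ²) = 2628.4 nmi
Excess = 2628.4 − 2548.4 = 80.0 ≈ 80 nmi

80 nmi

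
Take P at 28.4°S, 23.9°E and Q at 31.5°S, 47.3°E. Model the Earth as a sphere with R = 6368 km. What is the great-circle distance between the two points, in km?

Haversine: a = sin²(Δφ/2)+cos φ₁ cos φ₂ sin²(Δλ/2) = 0.03157;  σ = 2·atan2(√a,√(1−a))
σ = 20.471° → d = Rσ = 6368·0.35728 = 2275 km

2275 km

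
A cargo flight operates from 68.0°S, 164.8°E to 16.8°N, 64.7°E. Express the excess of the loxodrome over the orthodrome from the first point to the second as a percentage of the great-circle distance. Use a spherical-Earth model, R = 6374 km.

Great circle: σ = 1.9080 rad → d_gc = Rσ = 12161.8 km
Rhumb: Δφ = +1.4800, Δλ = -1.7471, Δψ = +1.9354, q = Δφ/Δψ = 0.7647 → d_rh = R√(Δφ²+q²Δλ²) = 12708.7 km
Excess = (12708.7 − 12161.8) / 12161.8 = 546.9 / 12161.8 = 4.50% ≈ 4.5%

4.5%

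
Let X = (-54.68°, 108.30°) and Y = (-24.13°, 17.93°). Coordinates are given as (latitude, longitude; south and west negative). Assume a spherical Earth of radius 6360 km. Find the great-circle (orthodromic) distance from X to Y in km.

cos σ = sin φ₁ sin φ₂ + cos φ₁ cos φ₂ cos Δλ
      = sin(-54.68°)sin(-24.13°) + cos(-54.68°)cos(-24.13°)cos(-90.37°) = 0.3302
σ = 70.722° → d = Rσ = 6360·1.23433 = 7850 km

7850 km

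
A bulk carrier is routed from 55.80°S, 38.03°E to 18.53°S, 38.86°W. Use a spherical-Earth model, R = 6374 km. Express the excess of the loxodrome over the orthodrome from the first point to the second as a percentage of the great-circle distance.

3.3%

Great circle: σ = 1.1770 rad → d_gc = Rσ = 7502.0 km
Rhumb: Δφ = +0.6505, Δλ = -1.3420, Δψ = +0.8496, q = Δφ/Δψ = 0.7656 → d_rh = R√(Δφ²+q²Δλ²) = 7751.1 km
Excess = (7751.1 − 7502.0) / 7502.0 = 249.1 / 7502.0 = 3.32% ≈ 3.3%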